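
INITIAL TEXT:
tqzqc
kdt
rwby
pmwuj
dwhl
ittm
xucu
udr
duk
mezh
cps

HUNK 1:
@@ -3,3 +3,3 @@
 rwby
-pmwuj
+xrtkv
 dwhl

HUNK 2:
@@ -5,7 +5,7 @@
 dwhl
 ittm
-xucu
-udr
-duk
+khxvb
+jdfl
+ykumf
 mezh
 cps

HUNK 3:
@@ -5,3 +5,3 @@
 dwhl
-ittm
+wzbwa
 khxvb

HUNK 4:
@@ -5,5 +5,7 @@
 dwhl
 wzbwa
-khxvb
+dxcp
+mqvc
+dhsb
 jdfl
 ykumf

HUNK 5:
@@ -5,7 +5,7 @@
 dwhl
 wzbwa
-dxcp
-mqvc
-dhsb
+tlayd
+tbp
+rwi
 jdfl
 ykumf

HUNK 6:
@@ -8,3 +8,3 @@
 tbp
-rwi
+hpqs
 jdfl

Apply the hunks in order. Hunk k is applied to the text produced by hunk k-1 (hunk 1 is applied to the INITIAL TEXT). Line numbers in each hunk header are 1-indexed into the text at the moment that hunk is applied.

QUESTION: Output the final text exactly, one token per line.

Answer: tqzqc
kdt
rwby
xrtkv
dwhl
wzbwa
tlayd
tbp
hpqs
jdfl
ykumf
mezh
cps

Derivation:
Hunk 1: at line 3 remove [pmwuj] add [xrtkv] -> 11 lines: tqzqc kdt rwby xrtkv dwhl ittm xucu udr duk mezh cps
Hunk 2: at line 5 remove [xucu,udr,duk] add [khxvb,jdfl,ykumf] -> 11 lines: tqzqc kdt rwby xrtkv dwhl ittm khxvb jdfl ykumf mezh cps
Hunk 3: at line 5 remove [ittm] add [wzbwa] -> 11 lines: tqzqc kdt rwby xrtkv dwhl wzbwa khxvb jdfl ykumf mezh cps
Hunk 4: at line 5 remove [khxvb] add [dxcp,mqvc,dhsb] -> 13 lines: tqzqc kdt rwby xrtkv dwhl wzbwa dxcp mqvc dhsb jdfl ykumf mezh cps
Hunk 5: at line 5 remove [dxcp,mqvc,dhsb] add [tlayd,tbp,rwi] -> 13 lines: tqzqc kdt rwby xrtkv dwhl wzbwa tlayd tbp rwi jdfl ykumf mezh cps
Hunk 6: at line 8 remove [rwi] add [hpqs] -> 13 lines: tqzqc kdt rwby xrtkv dwhl wzbwa tlayd tbp hpqs jdfl ykumf mezh cps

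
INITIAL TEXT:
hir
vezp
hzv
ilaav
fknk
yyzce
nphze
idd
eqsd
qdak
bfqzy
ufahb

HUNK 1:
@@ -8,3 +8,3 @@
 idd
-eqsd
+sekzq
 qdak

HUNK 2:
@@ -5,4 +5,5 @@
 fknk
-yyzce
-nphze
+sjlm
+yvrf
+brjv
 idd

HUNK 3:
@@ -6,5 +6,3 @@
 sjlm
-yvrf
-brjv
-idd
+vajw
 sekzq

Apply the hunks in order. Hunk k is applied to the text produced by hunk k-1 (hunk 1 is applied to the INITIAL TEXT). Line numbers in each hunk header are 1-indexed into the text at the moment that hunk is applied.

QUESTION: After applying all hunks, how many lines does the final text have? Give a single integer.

Hunk 1: at line 8 remove [eqsd] add [sekzq] -> 12 lines: hir vezp hzv ilaav fknk yyzce nphze idd sekzq qdak bfqzy ufahb
Hunk 2: at line 5 remove [yyzce,nphze] add [sjlm,yvrf,brjv] -> 13 lines: hir vezp hzv ilaav fknk sjlm yvrf brjv idd sekzq qdak bfqzy ufahb
Hunk 3: at line 6 remove [yvrf,brjv,idd] add [vajw] -> 11 lines: hir vezp hzv ilaav fknk sjlm vajw sekzq qdak bfqzy ufahb
Final line count: 11

Answer: 11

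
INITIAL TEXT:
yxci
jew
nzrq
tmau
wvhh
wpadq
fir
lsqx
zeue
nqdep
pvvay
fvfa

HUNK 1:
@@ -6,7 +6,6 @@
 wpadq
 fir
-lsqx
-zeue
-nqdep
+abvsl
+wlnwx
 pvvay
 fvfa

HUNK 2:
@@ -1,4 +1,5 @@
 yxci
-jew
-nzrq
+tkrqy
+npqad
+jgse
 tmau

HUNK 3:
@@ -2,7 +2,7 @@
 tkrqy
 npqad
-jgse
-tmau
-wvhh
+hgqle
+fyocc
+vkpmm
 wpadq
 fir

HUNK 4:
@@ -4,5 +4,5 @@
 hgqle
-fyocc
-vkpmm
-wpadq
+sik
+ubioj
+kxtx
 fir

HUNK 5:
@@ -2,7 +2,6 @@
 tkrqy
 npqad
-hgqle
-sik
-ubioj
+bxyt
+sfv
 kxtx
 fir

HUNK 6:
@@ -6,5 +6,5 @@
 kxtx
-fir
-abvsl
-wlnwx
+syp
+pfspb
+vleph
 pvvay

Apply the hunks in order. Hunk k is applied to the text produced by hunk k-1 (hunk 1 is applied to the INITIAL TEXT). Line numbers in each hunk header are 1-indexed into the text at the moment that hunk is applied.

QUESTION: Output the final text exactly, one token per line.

Answer: yxci
tkrqy
npqad
bxyt
sfv
kxtx
syp
pfspb
vleph
pvvay
fvfa

Derivation:
Hunk 1: at line 6 remove [lsqx,zeue,nqdep] add [abvsl,wlnwx] -> 11 lines: yxci jew nzrq tmau wvhh wpadq fir abvsl wlnwx pvvay fvfa
Hunk 2: at line 1 remove [jew,nzrq] add [tkrqy,npqad,jgse] -> 12 lines: yxci tkrqy npqad jgse tmau wvhh wpadq fir abvsl wlnwx pvvay fvfa
Hunk 3: at line 2 remove [jgse,tmau,wvhh] add [hgqle,fyocc,vkpmm] -> 12 lines: yxci tkrqy npqad hgqle fyocc vkpmm wpadq fir abvsl wlnwx pvvay fvfa
Hunk 4: at line 4 remove [fyocc,vkpmm,wpadq] add [sik,ubioj,kxtx] -> 12 lines: yxci tkrqy npqad hgqle sik ubioj kxtx fir abvsl wlnwx pvvay fvfa
Hunk 5: at line 2 remove [hgqle,sik,ubioj] add [bxyt,sfv] -> 11 lines: yxci tkrqy npqad bxyt sfv kxtx fir abvsl wlnwx pvvay fvfa
Hunk 6: at line 6 remove [fir,abvsl,wlnwx] add [syp,pfspb,vleph] -> 11 lines: yxci tkrqy npqad bxyt sfv kxtx syp pfspb vleph pvvay fvfa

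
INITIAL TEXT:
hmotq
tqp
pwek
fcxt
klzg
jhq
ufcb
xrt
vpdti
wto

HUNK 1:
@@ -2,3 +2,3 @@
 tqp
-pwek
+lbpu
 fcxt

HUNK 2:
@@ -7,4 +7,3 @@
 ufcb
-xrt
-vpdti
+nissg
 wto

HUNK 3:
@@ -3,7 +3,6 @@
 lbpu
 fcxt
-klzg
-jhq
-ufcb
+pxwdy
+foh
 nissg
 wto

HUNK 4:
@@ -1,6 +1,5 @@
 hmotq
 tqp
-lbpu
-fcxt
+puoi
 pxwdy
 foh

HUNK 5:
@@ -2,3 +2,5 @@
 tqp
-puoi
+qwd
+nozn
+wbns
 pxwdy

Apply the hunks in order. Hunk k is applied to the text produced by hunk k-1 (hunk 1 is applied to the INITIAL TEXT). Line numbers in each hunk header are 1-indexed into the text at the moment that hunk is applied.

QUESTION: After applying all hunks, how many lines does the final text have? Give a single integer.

Hunk 1: at line 2 remove [pwek] add [lbpu] -> 10 lines: hmotq tqp lbpu fcxt klzg jhq ufcb xrt vpdti wto
Hunk 2: at line 7 remove [xrt,vpdti] add [nissg] -> 9 lines: hmotq tqp lbpu fcxt klzg jhq ufcb nissg wto
Hunk 3: at line 3 remove [klzg,jhq,ufcb] add [pxwdy,foh] -> 8 lines: hmotq tqp lbpu fcxt pxwdy foh nissg wto
Hunk 4: at line 1 remove [lbpu,fcxt] add [puoi] -> 7 lines: hmotq tqp puoi pxwdy foh nissg wto
Hunk 5: at line 2 remove [puoi] add [qwd,nozn,wbns] -> 9 lines: hmotq tqp qwd nozn wbns pxwdy foh nissg wto
Final line count: 9

Answer: 9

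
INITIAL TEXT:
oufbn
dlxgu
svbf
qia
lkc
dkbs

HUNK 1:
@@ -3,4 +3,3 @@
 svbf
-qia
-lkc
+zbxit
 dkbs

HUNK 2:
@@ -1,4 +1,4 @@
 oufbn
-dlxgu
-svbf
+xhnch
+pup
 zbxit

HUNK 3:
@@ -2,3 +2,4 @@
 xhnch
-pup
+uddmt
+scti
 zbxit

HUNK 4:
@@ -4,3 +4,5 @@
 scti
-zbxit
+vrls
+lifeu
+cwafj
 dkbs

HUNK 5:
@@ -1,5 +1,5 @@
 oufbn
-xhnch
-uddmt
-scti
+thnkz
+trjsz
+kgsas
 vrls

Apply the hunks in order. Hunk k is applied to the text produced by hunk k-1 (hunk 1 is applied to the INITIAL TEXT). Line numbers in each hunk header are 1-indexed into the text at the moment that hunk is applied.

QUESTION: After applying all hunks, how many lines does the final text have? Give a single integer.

Answer: 8

Derivation:
Hunk 1: at line 3 remove [qia,lkc] add [zbxit] -> 5 lines: oufbn dlxgu svbf zbxit dkbs
Hunk 2: at line 1 remove [dlxgu,svbf] add [xhnch,pup] -> 5 lines: oufbn xhnch pup zbxit dkbs
Hunk 3: at line 2 remove [pup] add [uddmt,scti] -> 6 lines: oufbn xhnch uddmt scti zbxit dkbs
Hunk 4: at line 4 remove [zbxit] add [vrls,lifeu,cwafj] -> 8 lines: oufbn xhnch uddmt scti vrls lifeu cwafj dkbs
Hunk 5: at line 1 remove [xhnch,uddmt,scti] add [thnkz,trjsz,kgsas] -> 8 lines: oufbn thnkz trjsz kgsas vrls lifeu cwafj dkbs
Final line count: 8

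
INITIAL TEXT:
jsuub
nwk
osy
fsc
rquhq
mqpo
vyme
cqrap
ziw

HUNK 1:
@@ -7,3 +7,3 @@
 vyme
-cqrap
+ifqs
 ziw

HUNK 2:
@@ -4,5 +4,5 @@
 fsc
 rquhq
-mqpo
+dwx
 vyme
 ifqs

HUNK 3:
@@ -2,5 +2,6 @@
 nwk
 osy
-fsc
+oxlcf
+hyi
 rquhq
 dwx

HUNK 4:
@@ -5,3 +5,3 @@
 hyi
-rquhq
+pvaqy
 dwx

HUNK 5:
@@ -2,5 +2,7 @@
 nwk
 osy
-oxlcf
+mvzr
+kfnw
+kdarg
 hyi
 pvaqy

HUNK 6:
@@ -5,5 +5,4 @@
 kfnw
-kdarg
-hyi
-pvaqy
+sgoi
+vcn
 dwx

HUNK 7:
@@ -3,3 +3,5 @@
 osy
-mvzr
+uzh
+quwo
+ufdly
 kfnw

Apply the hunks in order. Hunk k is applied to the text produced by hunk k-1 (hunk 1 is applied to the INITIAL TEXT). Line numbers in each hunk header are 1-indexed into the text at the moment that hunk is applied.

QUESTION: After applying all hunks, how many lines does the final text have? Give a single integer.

Hunk 1: at line 7 remove [cqrap] add [ifqs] -> 9 lines: jsuub nwk osy fsc rquhq mqpo vyme ifqs ziw
Hunk 2: at line 4 remove [mqpo] add [dwx] -> 9 lines: jsuub nwk osy fsc rquhq dwx vyme ifqs ziw
Hunk 3: at line 2 remove [fsc] add [oxlcf,hyi] -> 10 lines: jsuub nwk osy oxlcf hyi rquhq dwx vyme ifqs ziw
Hunk 4: at line 5 remove [rquhq] add [pvaqy] -> 10 lines: jsuub nwk osy oxlcf hyi pvaqy dwx vyme ifqs ziw
Hunk 5: at line 2 remove [oxlcf] add [mvzr,kfnw,kdarg] -> 12 lines: jsuub nwk osy mvzr kfnw kdarg hyi pvaqy dwx vyme ifqs ziw
Hunk 6: at line 5 remove [kdarg,hyi,pvaqy] add [sgoi,vcn] -> 11 lines: jsuub nwk osy mvzr kfnw sgoi vcn dwx vyme ifqs ziw
Hunk 7: at line 3 remove [mvzr] add [uzh,quwo,ufdly] -> 13 lines: jsuub nwk osy uzh quwo ufdly kfnw sgoi vcn dwx vyme ifqs ziw
Final line count: 13

Answer: 13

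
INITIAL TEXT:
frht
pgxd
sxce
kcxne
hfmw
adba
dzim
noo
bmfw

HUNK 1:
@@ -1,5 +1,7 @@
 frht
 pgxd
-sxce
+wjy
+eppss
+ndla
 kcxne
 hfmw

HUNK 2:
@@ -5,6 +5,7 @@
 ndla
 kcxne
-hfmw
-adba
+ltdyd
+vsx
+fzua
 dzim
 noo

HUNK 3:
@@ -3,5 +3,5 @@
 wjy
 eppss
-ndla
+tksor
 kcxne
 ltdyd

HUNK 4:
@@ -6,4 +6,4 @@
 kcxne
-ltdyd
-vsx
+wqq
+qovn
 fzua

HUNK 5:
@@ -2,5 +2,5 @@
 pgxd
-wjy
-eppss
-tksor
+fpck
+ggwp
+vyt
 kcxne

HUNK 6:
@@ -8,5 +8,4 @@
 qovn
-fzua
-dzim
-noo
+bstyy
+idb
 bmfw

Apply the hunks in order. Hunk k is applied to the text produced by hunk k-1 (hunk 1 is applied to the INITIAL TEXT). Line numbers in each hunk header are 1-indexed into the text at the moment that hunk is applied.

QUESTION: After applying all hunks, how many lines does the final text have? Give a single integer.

Answer: 11

Derivation:
Hunk 1: at line 1 remove [sxce] add [wjy,eppss,ndla] -> 11 lines: frht pgxd wjy eppss ndla kcxne hfmw adba dzim noo bmfw
Hunk 2: at line 5 remove [hfmw,adba] add [ltdyd,vsx,fzua] -> 12 lines: frht pgxd wjy eppss ndla kcxne ltdyd vsx fzua dzim noo bmfw
Hunk 3: at line 3 remove [ndla] add [tksor] -> 12 lines: frht pgxd wjy eppss tksor kcxne ltdyd vsx fzua dzim noo bmfw
Hunk 4: at line 6 remove [ltdyd,vsx] add [wqq,qovn] -> 12 lines: frht pgxd wjy eppss tksor kcxne wqq qovn fzua dzim noo bmfw
Hunk 5: at line 2 remove [wjy,eppss,tksor] add [fpck,ggwp,vyt] -> 12 lines: frht pgxd fpck ggwp vyt kcxne wqq qovn fzua dzim noo bmfw
Hunk 6: at line 8 remove [fzua,dzim,noo] add [bstyy,idb] -> 11 lines: frht pgxd fpck ggwp vyt kcxne wqq qovn bstyy idb bmfw
Final line count: 11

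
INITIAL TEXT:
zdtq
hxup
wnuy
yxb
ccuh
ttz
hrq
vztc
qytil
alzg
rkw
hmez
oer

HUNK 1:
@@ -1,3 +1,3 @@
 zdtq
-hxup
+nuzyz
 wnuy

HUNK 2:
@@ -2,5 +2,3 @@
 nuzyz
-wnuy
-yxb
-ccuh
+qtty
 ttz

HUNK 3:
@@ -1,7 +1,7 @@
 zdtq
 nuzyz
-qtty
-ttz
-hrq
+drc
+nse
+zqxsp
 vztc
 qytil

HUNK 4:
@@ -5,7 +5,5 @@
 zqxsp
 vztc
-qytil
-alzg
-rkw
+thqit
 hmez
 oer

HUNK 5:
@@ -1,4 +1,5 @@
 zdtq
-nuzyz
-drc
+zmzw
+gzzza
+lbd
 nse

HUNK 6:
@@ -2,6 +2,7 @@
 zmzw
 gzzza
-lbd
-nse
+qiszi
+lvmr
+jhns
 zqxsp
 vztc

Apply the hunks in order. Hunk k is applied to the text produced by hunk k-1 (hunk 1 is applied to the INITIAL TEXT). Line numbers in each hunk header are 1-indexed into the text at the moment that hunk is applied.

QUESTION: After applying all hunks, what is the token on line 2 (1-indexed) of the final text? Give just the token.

Hunk 1: at line 1 remove [hxup] add [nuzyz] -> 13 lines: zdtq nuzyz wnuy yxb ccuh ttz hrq vztc qytil alzg rkw hmez oer
Hunk 2: at line 2 remove [wnuy,yxb,ccuh] add [qtty] -> 11 lines: zdtq nuzyz qtty ttz hrq vztc qytil alzg rkw hmez oer
Hunk 3: at line 1 remove [qtty,ttz,hrq] add [drc,nse,zqxsp] -> 11 lines: zdtq nuzyz drc nse zqxsp vztc qytil alzg rkw hmez oer
Hunk 4: at line 5 remove [qytil,alzg,rkw] add [thqit] -> 9 lines: zdtq nuzyz drc nse zqxsp vztc thqit hmez oer
Hunk 5: at line 1 remove [nuzyz,drc] add [zmzw,gzzza,lbd] -> 10 lines: zdtq zmzw gzzza lbd nse zqxsp vztc thqit hmez oer
Hunk 6: at line 2 remove [lbd,nse] add [qiszi,lvmr,jhns] -> 11 lines: zdtq zmzw gzzza qiszi lvmr jhns zqxsp vztc thqit hmez oer
Final line 2: zmzw

Answer: zmzw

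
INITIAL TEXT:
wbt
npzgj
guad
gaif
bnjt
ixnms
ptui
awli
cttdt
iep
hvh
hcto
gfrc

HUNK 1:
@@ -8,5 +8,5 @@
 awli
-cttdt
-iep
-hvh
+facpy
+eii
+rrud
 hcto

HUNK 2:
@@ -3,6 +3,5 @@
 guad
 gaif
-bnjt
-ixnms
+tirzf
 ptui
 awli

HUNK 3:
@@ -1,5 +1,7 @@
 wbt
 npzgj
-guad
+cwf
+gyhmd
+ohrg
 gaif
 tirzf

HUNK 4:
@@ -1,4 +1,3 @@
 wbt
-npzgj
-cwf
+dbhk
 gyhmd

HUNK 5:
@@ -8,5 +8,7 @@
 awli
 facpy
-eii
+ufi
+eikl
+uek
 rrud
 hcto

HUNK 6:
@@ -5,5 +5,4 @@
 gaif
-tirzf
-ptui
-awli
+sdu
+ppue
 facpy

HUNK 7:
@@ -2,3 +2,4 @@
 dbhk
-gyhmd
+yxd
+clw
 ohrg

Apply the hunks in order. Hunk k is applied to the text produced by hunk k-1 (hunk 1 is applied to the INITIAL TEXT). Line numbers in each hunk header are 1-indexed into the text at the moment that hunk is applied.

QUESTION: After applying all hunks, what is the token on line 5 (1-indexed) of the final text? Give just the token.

Hunk 1: at line 8 remove [cttdt,iep,hvh] add [facpy,eii,rrud] -> 13 lines: wbt npzgj guad gaif bnjt ixnms ptui awli facpy eii rrud hcto gfrc
Hunk 2: at line 3 remove [bnjt,ixnms] add [tirzf] -> 12 lines: wbt npzgj guad gaif tirzf ptui awli facpy eii rrud hcto gfrc
Hunk 3: at line 1 remove [guad] add [cwf,gyhmd,ohrg] -> 14 lines: wbt npzgj cwf gyhmd ohrg gaif tirzf ptui awli facpy eii rrud hcto gfrc
Hunk 4: at line 1 remove [npzgj,cwf] add [dbhk] -> 13 lines: wbt dbhk gyhmd ohrg gaif tirzf ptui awli facpy eii rrud hcto gfrc
Hunk 5: at line 8 remove [eii] add [ufi,eikl,uek] -> 15 lines: wbt dbhk gyhmd ohrg gaif tirzf ptui awli facpy ufi eikl uek rrud hcto gfrc
Hunk 6: at line 5 remove [tirzf,ptui,awli] add [sdu,ppue] -> 14 lines: wbt dbhk gyhmd ohrg gaif sdu ppue facpy ufi eikl uek rrud hcto gfrc
Hunk 7: at line 2 remove [gyhmd] add [yxd,clw] -> 15 lines: wbt dbhk yxd clw ohrg gaif sdu ppue facpy ufi eikl uek rrud hcto gfrc
Final line 5: ohrg

Answer: ohrg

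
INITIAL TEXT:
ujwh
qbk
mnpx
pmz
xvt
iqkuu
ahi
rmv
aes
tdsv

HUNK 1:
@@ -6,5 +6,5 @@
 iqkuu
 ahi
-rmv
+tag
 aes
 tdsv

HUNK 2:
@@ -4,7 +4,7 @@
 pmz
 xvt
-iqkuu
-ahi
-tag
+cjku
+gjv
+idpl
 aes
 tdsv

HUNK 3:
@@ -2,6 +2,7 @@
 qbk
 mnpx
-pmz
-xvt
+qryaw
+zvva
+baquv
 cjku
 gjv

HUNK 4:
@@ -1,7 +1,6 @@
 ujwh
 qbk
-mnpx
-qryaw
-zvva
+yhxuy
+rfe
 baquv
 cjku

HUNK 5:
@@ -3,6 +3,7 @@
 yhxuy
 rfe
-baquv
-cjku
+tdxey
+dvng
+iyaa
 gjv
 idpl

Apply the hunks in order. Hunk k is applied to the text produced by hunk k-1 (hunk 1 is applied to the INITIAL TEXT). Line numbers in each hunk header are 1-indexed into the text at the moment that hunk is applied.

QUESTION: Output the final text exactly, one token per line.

Hunk 1: at line 6 remove [rmv] add [tag] -> 10 lines: ujwh qbk mnpx pmz xvt iqkuu ahi tag aes tdsv
Hunk 2: at line 4 remove [iqkuu,ahi,tag] add [cjku,gjv,idpl] -> 10 lines: ujwh qbk mnpx pmz xvt cjku gjv idpl aes tdsv
Hunk 3: at line 2 remove [pmz,xvt] add [qryaw,zvva,baquv] -> 11 lines: ujwh qbk mnpx qryaw zvva baquv cjku gjv idpl aes tdsv
Hunk 4: at line 1 remove [mnpx,qryaw,zvva] add [yhxuy,rfe] -> 10 lines: ujwh qbk yhxuy rfe baquv cjku gjv idpl aes tdsv
Hunk 5: at line 3 remove [baquv,cjku] add [tdxey,dvng,iyaa] -> 11 lines: ujwh qbk yhxuy rfe tdxey dvng iyaa gjv idpl aes tdsv

Answer: ujwh
qbk
yhxuy
rfe
tdxey
dvng
iyaa
gjv
idpl
aes
tdsv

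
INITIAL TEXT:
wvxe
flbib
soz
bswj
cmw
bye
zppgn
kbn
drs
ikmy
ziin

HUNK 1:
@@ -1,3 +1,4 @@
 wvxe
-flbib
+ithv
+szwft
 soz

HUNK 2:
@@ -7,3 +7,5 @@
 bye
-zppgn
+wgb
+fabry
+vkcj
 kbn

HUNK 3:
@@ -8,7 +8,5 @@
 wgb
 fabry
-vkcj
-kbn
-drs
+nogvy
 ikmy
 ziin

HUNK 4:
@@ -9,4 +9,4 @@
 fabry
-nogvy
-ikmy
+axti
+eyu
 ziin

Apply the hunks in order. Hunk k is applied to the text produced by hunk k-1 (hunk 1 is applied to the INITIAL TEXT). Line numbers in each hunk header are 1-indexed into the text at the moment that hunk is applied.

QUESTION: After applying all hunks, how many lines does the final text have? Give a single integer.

Answer: 12

Derivation:
Hunk 1: at line 1 remove [flbib] add [ithv,szwft] -> 12 lines: wvxe ithv szwft soz bswj cmw bye zppgn kbn drs ikmy ziin
Hunk 2: at line 7 remove [zppgn] add [wgb,fabry,vkcj] -> 14 lines: wvxe ithv szwft soz bswj cmw bye wgb fabry vkcj kbn drs ikmy ziin
Hunk 3: at line 8 remove [vkcj,kbn,drs] add [nogvy] -> 12 lines: wvxe ithv szwft soz bswj cmw bye wgb fabry nogvy ikmy ziin
Hunk 4: at line 9 remove [nogvy,ikmy] add [axti,eyu] -> 12 lines: wvxe ithv szwft soz bswj cmw bye wgb fabry axti eyu ziin
Final line count: 12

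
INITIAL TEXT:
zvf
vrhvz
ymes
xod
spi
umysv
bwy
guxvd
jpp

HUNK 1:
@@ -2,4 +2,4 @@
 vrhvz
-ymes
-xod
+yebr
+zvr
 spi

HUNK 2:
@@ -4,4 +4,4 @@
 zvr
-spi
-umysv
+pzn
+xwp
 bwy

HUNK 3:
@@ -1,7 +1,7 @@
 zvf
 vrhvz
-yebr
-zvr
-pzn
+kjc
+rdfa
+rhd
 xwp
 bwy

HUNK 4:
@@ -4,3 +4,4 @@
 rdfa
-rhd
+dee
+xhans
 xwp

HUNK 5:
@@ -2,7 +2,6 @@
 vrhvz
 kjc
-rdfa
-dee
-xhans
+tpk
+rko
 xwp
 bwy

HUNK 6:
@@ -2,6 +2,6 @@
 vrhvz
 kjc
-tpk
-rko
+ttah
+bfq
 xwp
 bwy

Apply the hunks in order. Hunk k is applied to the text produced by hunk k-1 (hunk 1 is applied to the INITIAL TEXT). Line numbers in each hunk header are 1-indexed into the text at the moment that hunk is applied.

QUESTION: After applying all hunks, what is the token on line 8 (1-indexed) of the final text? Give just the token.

Hunk 1: at line 2 remove [ymes,xod] add [yebr,zvr] -> 9 lines: zvf vrhvz yebr zvr spi umysv bwy guxvd jpp
Hunk 2: at line 4 remove [spi,umysv] add [pzn,xwp] -> 9 lines: zvf vrhvz yebr zvr pzn xwp bwy guxvd jpp
Hunk 3: at line 1 remove [yebr,zvr,pzn] add [kjc,rdfa,rhd] -> 9 lines: zvf vrhvz kjc rdfa rhd xwp bwy guxvd jpp
Hunk 4: at line 4 remove [rhd] add [dee,xhans] -> 10 lines: zvf vrhvz kjc rdfa dee xhans xwp bwy guxvd jpp
Hunk 5: at line 2 remove [rdfa,dee,xhans] add [tpk,rko] -> 9 lines: zvf vrhvz kjc tpk rko xwp bwy guxvd jpp
Hunk 6: at line 2 remove [tpk,rko] add [ttah,bfq] -> 9 lines: zvf vrhvz kjc ttah bfq xwp bwy guxvd jpp
Final line 8: guxvd

Answer: guxvd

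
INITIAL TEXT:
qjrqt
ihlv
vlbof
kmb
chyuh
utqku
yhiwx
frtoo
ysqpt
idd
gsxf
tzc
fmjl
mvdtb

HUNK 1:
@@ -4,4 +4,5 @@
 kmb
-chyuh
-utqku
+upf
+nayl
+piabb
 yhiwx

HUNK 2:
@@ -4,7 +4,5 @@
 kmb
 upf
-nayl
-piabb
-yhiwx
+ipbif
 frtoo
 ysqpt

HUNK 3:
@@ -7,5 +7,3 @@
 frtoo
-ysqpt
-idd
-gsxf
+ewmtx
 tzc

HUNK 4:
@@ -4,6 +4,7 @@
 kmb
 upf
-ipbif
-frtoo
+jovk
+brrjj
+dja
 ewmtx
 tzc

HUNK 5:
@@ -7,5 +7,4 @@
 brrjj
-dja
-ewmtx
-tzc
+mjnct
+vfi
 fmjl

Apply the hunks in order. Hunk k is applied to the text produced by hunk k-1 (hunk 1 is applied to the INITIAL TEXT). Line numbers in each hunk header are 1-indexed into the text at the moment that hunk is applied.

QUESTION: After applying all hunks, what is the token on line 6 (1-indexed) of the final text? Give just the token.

Answer: jovk

Derivation:
Hunk 1: at line 4 remove [chyuh,utqku] add [upf,nayl,piabb] -> 15 lines: qjrqt ihlv vlbof kmb upf nayl piabb yhiwx frtoo ysqpt idd gsxf tzc fmjl mvdtb
Hunk 2: at line 4 remove [nayl,piabb,yhiwx] add [ipbif] -> 13 lines: qjrqt ihlv vlbof kmb upf ipbif frtoo ysqpt idd gsxf tzc fmjl mvdtb
Hunk 3: at line 7 remove [ysqpt,idd,gsxf] add [ewmtx] -> 11 lines: qjrqt ihlv vlbof kmb upf ipbif frtoo ewmtx tzc fmjl mvdtb
Hunk 4: at line 4 remove [ipbif,frtoo] add [jovk,brrjj,dja] -> 12 lines: qjrqt ihlv vlbof kmb upf jovk brrjj dja ewmtx tzc fmjl mvdtb
Hunk 5: at line 7 remove [dja,ewmtx,tzc] add [mjnct,vfi] -> 11 lines: qjrqt ihlv vlbof kmb upf jovk brrjj mjnct vfi fmjl mvdtb
Final line 6: jovk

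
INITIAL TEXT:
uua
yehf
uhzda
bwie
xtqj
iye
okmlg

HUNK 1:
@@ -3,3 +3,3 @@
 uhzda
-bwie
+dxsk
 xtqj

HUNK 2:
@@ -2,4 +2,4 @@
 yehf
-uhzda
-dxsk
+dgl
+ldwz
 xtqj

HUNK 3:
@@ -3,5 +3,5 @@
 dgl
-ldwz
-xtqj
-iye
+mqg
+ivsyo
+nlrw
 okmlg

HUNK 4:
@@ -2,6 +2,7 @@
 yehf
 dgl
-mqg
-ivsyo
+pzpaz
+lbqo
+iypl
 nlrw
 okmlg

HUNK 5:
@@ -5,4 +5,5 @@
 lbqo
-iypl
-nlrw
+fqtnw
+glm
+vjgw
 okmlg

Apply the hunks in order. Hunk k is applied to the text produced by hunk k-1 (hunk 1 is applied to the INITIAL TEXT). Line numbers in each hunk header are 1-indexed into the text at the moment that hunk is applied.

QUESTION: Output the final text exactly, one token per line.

Hunk 1: at line 3 remove [bwie] add [dxsk] -> 7 lines: uua yehf uhzda dxsk xtqj iye okmlg
Hunk 2: at line 2 remove [uhzda,dxsk] add [dgl,ldwz] -> 7 lines: uua yehf dgl ldwz xtqj iye okmlg
Hunk 3: at line 3 remove [ldwz,xtqj,iye] add [mqg,ivsyo,nlrw] -> 7 lines: uua yehf dgl mqg ivsyo nlrw okmlg
Hunk 4: at line 2 remove [mqg,ivsyo] add [pzpaz,lbqo,iypl] -> 8 lines: uua yehf dgl pzpaz lbqo iypl nlrw okmlg
Hunk 5: at line 5 remove [iypl,nlrw] add [fqtnw,glm,vjgw] -> 9 lines: uua yehf dgl pzpaz lbqo fqtnw glm vjgw okmlg

Answer: uua
yehf
dgl
pzpaz
lbqo
fqtnw
glm
vjgw
okmlg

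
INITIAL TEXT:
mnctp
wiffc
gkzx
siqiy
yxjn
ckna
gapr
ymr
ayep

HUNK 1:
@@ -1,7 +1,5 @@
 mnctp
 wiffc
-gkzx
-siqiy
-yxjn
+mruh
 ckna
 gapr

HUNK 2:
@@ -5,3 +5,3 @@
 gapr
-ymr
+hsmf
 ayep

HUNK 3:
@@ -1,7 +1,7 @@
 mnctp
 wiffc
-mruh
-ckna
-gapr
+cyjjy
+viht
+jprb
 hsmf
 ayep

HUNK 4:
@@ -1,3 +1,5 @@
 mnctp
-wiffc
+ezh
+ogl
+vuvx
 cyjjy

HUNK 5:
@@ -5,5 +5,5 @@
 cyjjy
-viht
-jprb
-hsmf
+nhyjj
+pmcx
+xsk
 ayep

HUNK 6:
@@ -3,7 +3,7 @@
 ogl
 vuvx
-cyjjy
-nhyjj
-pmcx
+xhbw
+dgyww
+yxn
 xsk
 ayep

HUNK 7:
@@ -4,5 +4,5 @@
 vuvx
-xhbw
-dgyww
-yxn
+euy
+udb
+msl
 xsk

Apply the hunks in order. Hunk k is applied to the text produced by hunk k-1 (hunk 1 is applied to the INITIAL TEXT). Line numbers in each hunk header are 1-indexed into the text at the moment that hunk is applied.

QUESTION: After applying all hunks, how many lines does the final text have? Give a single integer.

Hunk 1: at line 1 remove [gkzx,siqiy,yxjn] add [mruh] -> 7 lines: mnctp wiffc mruh ckna gapr ymr ayep
Hunk 2: at line 5 remove [ymr] add [hsmf] -> 7 lines: mnctp wiffc mruh ckna gapr hsmf ayep
Hunk 3: at line 1 remove [mruh,ckna,gapr] add [cyjjy,viht,jprb] -> 7 lines: mnctp wiffc cyjjy viht jprb hsmf ayep
Hunk 4: at line 1 remove [wiffc] add [ezh,ogl,vuvx] -> 9 lines: mnctp ezh ogl vuvx cyjjy viht jprb hsmf ayep
Hunk 5: at line 5 remove [viht,jprb,hsmf] add [nhyjj,pmcx,xsk] -> 9 lines: mnctp ezh ogl vuvx cyjjy nhyjj pmcx xsk ayep
Hunk 6: at line 3 remove [cyjjy,nhyjj,pmcx] add [xhbw,dgyww,yxn] -> 9 lines: mnctp ezh ogl vuvx xhbw dgyww yxn xsk ayep
Hunk 7: at line 4 remove [xhbw,dgyww,yxn] add [euy,udb,msl] -> 9 lines: mnctp ezh ogl vuvx euy udb msl xsk ayep
Final line count: 9

Answer: 9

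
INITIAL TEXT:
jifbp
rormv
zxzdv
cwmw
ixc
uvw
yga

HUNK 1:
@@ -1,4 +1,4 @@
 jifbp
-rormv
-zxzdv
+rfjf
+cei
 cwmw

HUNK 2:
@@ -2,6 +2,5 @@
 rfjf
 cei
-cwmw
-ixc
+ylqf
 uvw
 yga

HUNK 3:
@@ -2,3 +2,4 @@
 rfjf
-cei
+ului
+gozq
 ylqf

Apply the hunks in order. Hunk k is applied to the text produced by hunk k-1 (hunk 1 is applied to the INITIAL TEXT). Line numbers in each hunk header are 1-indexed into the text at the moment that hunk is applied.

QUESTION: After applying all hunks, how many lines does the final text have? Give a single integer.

Answer: 7

Derivation:
Hunk 1: at line 1 remove [rormv,zxzdv] add [rfjf,cei] -> 7 lines: jifbp rfjf cei cwmw ixc uvw yga
Hunk 2: at line 2 remove [cwmw,ixc] add [ylqf] -> 6 lines: jifbp rfjf cei ylqf uvw yga
Hunk 3: at line 2 remove [cei] add [ului,gozq] -> 7 lines: jifbp rfjf ului gozq ylqf uvw yga
Final line count: 7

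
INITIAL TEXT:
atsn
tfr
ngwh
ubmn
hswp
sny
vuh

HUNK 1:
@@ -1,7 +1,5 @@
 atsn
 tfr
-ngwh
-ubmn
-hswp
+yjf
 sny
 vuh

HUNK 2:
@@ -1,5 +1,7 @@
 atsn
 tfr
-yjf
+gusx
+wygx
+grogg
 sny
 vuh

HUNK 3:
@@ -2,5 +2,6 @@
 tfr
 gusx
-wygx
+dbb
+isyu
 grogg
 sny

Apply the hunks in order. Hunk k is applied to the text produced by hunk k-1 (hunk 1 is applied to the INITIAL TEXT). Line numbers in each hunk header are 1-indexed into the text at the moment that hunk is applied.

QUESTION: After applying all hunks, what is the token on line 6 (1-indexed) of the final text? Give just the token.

Answer: grogg

Derivation:
Hunk 1: at line 1 remove [ngwh,ubmn,hswp] add [yjf] -> 5 lines: atsn tfr yjf sny vuh
Hunk 2: at line 1 remove [yjf] add [gusx,wygx,grogg] -> 7 lines: atsn tfr gusx wygx grogg sny vuh
Hunk 3: at line 2 remove [wygx] add [dbb,isyu] -> 8 lines: atsn tfr gusx dbb isyu grogg sny vuh
Final line 6: grogg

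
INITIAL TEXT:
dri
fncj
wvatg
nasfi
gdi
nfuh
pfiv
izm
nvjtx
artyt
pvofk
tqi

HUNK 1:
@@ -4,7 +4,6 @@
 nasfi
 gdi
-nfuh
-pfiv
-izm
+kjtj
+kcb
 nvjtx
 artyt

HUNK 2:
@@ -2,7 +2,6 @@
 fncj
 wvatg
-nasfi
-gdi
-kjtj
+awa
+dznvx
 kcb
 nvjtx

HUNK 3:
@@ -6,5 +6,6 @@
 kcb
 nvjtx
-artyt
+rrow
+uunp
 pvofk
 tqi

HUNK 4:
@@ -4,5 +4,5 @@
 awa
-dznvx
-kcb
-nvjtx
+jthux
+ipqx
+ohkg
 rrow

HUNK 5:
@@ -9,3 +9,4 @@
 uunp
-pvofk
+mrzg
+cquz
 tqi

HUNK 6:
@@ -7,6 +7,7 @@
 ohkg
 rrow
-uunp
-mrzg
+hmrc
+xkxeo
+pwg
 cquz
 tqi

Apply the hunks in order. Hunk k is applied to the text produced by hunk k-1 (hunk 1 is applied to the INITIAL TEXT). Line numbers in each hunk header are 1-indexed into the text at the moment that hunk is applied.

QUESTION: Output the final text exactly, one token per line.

Answer: dri
fncj
wvatg
awa
jthux
ipqx
ohkg
rrow
hmrc
xkxeo
pwg
cquz
tqi

Derivation:
Hunk 1: at line 4 remove [nfuh,pfiv,izm] add [kjtj,kcb] -> 11 lines: dri fncj wvatg nasfi gdi kjtj kcb nvjtx artyt pvofk tqi
Hunk 2: at line 2 remove [nasfi,gdi,kjtj] add [awa,dznvx] -> 10 lines: dri fncj wvatg awa dznvx kcb nvjtx artyt pvofk tqi
Hunk 3: at line 6 remove [artyt] add [rrow,uunp] -> 11 lines: dri fncj wvatg awa dznvx kcb nvjtx rrow uunp pvofk tqi
Hunk 4: at line 4 remove [dznvx,kcb,nvjtx] add [jthux,ipqx,ohkg] -> 11 lines: dri fncj wvatg awa jthux ipqx ohkg rrow uunp pvofk tqi
Hunk 5: at line 9 remove [pvofk] add [mrzg,cquz] -> 12 lines: dri fncj wvatg awa jthux ipqx ohkg rrow uunp mrzg cquz tqi
Hunk 6: at line 7 remove [uunp,mrzg] add [hmrc,xkxeo,pwg] -> 13 lines: dri fncj wvatg awa jthux ipqx ohkg rrow hmrc xkxeo pwg cquz tqi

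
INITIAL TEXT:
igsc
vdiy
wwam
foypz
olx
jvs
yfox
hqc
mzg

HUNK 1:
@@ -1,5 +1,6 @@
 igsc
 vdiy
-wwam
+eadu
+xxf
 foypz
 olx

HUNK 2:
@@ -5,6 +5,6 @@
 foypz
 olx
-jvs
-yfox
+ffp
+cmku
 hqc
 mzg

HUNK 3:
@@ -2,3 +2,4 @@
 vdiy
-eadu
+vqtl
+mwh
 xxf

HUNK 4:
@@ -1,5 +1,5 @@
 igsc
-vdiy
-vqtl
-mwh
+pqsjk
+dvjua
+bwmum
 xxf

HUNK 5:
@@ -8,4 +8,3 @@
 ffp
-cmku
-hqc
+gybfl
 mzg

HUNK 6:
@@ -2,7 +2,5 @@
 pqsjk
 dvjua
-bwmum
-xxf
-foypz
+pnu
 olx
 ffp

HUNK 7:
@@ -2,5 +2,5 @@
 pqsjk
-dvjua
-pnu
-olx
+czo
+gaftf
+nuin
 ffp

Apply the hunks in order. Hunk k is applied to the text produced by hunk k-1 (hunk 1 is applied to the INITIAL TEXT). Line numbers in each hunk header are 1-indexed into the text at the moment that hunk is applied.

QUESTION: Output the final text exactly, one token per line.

Hunk 1: at line 1 remove [wwam] add [eadu,xxf] -> 10 lines: igsc vdiy eadu xxf foypz olx jvs yfox hqc mzg
Hunk 2: at line 5 remove [jvs,yfox] add [ffp,cmku] -> 10 lines: igsc vdiy eadu xxf foypz olx ffp cmku hqc mzg
Hunk 3: at line 2 remove [eadu] add [vqtl,mwh] -> 11 lines: igsc vdiy vqtl mwh xxf foypz olx ffp cmku hqc mzg
Hunk 4: at line 1 remove [vdiy,vqtl,mwh] add [pqsjk,dvjua,bwmum] -> 11 lines: igsc pqsjk dvjua bwmum xxf foypz olx ffp cmku hqc mzg
Hunk 5: at line 8 remove [cmku,hqc] add [gybfl] -> 10 lines: igsc pqsjk dvjua bwmum xxf foypz olx ffp gybfl mzg
Hunk 6: at line 2 remove [bwmum,xxf,foypz] add [pnu] -> 8 lines: igsc pqsjk dvjua pnu olx ffp gybfl mzg
Hunk 7: at line 2 remove [dvjua,pnu,olx] add [czo,gaftf,nuin] -> 8 lines: igsc pqsjk czo gaftf nuin ffp gybfl mzg

Answer: igsc
pqsjk
czo
gaftf
nuin
ffp
gybfl
mzg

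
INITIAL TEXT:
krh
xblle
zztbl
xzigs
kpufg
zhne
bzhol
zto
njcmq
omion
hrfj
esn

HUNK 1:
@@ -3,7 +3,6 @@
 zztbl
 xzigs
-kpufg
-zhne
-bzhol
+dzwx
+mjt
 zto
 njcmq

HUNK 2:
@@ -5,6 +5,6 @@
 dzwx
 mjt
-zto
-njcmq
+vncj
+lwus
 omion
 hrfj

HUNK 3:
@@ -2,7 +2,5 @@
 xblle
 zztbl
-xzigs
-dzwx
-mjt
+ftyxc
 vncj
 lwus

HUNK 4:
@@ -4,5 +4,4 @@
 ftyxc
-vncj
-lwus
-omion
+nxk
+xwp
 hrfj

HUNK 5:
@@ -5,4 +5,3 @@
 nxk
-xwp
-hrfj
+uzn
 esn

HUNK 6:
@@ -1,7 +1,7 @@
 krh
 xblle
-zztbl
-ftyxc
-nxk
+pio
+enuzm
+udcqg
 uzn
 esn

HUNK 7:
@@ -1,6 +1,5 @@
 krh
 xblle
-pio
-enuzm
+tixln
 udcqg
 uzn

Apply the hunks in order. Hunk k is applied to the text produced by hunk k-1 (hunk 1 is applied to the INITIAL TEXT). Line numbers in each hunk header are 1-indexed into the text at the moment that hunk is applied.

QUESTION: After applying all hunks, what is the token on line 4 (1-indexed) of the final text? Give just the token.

Hunk 1: at line 3 remove [kpufg,zhne,bzhol] add [dzwx,mjt] -> 11 lines: krh xblle zztbl xzigs dzwx mjt zto njcmq omion hrfj esn
Hunk 2: at line 5 remove [zto,njcmq] add [vncj,lwus] -> 11 lines: krh xblle zztbl xzigs dzwx mjt vncj lwus omion hrfj esn
Hunk 3: at line 2 remove [xzigs,dzwx,mjt] add [ftyxc] -> 9 lines: krh xblle zztbl ftyxc vncj lwus omion hrfj esn
Hunk 4: at line 4 remove [vncj,lwus,omion] add [nxk,xwp] -> 8 lines: krh xblle zztbl ftyxc nxk xwp hrfj esn
Hunk 5: at line 5 remove [xwp,hrfj] add [uzn] -> 7 lines: krh xblle zztbl ftyxc nxk uzn esn
Hunk 6: at line 1 remove [zztbl,ftyxc,nxk] add [pio,enuzm,udcqg] -> 7 lines: krh xblle pio enuzm udcqg uzn esn
Hunk 7: at line 1 remove [pio,enuzm] add [tixln] -> 6 lines: krh xblle tixln udcqg uzn esn
Final line 4: udcqg

Answer: udcqg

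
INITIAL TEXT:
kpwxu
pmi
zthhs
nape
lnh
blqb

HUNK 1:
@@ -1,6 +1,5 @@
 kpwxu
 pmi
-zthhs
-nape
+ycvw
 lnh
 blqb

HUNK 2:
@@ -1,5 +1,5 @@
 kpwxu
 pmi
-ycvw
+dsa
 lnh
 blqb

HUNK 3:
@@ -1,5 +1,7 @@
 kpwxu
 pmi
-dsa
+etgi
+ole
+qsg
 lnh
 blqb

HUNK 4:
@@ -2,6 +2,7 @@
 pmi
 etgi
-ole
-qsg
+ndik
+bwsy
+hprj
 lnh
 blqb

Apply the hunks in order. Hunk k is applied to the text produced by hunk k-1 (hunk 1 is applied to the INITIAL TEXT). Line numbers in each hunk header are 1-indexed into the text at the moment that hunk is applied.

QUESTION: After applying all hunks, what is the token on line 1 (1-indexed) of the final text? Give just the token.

Hunk 1: at line 1 remove [zthhs,nape] add [ycvw] -> 5 lines: kpwxu pmi ycvw lnh blqb
Hunk 2: at line 1 remove [ycvw] add [dsa] -> 5 lines: kpwxu pmi dsa lnh blqb
Hunk 3: at line 1 remove [dsa] add [etgi,ole,qsg] -> 7 lines: kpwxu pmi etgi ole qsg lnh blqb
Hunk 4: at line 2 remove [ole,qsg] add [ndik,bwsy,hprj] -> 8 lines: kpwxu pmi etgi ndik bwsy hprj lnh blqb
Final line 1: kpwxu

Answer: kpwxu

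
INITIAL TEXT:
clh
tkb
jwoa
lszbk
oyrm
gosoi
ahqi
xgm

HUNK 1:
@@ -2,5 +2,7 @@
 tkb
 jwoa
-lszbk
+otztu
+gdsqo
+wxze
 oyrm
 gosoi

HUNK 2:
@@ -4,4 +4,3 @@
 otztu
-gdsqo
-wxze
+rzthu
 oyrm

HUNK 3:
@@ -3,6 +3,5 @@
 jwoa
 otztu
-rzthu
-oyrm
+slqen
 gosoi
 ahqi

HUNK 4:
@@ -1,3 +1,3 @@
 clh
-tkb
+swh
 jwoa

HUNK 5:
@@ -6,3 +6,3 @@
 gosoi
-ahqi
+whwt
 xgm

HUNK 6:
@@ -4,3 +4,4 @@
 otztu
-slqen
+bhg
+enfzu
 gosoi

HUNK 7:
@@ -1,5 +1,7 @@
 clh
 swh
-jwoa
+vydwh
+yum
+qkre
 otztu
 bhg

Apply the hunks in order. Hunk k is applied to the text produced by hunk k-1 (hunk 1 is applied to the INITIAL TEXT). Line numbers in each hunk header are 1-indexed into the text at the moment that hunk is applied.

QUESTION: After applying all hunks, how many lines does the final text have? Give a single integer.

Answer: 11

Derivation:
Hunk 1: at line 2 remove [lszbk] add [otztu,gdsqo,wxze] -> 10 lines: clh tkb jwoa otztu gdsqo wxze oyrm gosoi ahqi xgm
Hunk 2: at line 4 remove [gdsqo,wxze] add [rzthu] -> 9 lines: clh tkb jwoa otztu rzthu oyrm gosoi ahqi xgm
Hunk 3: at line 3 remove [rzthu,oyrm] add [slqen] -> 8 lines: clh tkb jwoa otztu slqen gosoi ahqi xgm
Hunk 4: at line 1 remove [tkb] add [swh] -> 8 lines: clh swh jwoa otztu slqen gosoi ahqi xgm
Hunk 5: at line 6 remove [ahqi] add [whwt] -> 8 lines: clh swh jwoa otztu slqen gosoi whwt xgm
Hunk 6: at line 4 remove [slqen] add [bhg,enfzu] -> 9 lines: clh swh jwoa otztu bhg enfzu gosoi whwt xgm
Hunk 7: at line 1 remove [jwoa] add [vydwh,yum,qkre] -> 11 lines: clh swh vydwh yum qkre otztu bhg enfzu gosoi whwt xgm
Final line count: 11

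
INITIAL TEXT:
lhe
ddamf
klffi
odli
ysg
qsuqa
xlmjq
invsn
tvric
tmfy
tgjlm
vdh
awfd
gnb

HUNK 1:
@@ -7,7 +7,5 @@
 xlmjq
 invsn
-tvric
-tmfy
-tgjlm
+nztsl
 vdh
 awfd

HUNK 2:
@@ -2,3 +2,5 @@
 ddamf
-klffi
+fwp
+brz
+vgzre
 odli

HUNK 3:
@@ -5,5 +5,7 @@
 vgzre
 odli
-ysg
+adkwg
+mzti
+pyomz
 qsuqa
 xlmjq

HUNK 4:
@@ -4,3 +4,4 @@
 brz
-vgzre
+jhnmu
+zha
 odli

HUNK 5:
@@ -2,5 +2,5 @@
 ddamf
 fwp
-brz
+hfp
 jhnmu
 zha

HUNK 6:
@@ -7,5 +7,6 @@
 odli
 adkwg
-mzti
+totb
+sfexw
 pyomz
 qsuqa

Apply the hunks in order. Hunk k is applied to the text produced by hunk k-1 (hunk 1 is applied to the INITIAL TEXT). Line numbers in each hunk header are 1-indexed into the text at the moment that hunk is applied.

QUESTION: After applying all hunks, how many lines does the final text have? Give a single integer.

Answer: 18

Derivation:
Hunk 1: at line 7 remove [tvric,tmfy,tgjlm] add [nztsl] -> 12 lines: lhe ddamf klffi odli ysg qsuqa xlmjq invsn nztsl vdh awfd gnb
Hunk 2: at line 2 remove [klffi] add [fwp,brz,vgzre] -> 14 lines: lhe ddamf fwp brz vgzre odli ysg qsuqa xlmjq invsn nztsl vdh awfd gnb
Hunk 3: at line 5 remove [ysg] add [adkwg,mzti,pyomz] -> 16 lines: lhe ddamf fwp brz vgzre odli adkwg mzti pyomz qsuqa xlmjq invsn nztsl vdh awfd gnb
Hunk 4: at line 4 remove [vgzre] add [jhnmu,zha] -> 17 lines: lhe ddamf fwp brz jhnmu zha odli adkwg mzti pyomz qsuqa xlmjq invsn nztsl vdh awfd gnb
Hunk 5: at line 2 remove [brz] add [hfp] -> 17 lines: lhe ddamf fwp hfp jhnmu zha odli adkwg mzti pyomz qsuqa xlmjq invsn nztsl vdh awfd gnb
Hunk 6: at line 7 remove [mzti] add [totb,sfexw] -> 18 lines: lhe ddamf fwp hfp jhnmu zha odli adkwg totb sfexw pyomz qsuqa xlmjq invsn nztsl vdh awfd gnb
Final line count: 18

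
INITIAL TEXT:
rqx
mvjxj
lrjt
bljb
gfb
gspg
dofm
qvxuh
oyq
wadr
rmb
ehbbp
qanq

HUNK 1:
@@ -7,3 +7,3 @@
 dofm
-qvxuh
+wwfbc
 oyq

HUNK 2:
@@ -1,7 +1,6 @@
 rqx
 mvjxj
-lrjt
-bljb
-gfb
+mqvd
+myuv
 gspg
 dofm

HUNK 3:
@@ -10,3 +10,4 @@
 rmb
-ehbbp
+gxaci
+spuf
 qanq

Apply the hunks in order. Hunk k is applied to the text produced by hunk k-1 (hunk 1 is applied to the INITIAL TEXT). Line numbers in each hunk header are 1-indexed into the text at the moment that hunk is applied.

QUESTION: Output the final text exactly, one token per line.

Hunk 1: at line 7 remove [qvxuh] add [wwfbc] -> 13 lines: rqx mvjxj lrjt bljb gfb gspg dofm wwfbc oyq wadr rmb ehbbp qanq
Hunk 2: at line 1 remove [lrjt,bljb,gfb] add [mqvd,myuv] -> 12 lines: rqx mvjxj mqvd myuv gspg dofm wwfbc oyq wadr rmb ehbbp qanq
Hunk 3: at line 10 remove [ehbbp] add [gxaci,spuf] -> 13 lines: rqx mvjxj mqvd myuv gspg dofm wwfbc oyq wadr rmb gxaci spuf qanq

Answer: rqx
mvjxj
mqvd
myuv
gspg
dofm
wwfbc
oyq
wadr
rmb
gxaci
spuf
qanq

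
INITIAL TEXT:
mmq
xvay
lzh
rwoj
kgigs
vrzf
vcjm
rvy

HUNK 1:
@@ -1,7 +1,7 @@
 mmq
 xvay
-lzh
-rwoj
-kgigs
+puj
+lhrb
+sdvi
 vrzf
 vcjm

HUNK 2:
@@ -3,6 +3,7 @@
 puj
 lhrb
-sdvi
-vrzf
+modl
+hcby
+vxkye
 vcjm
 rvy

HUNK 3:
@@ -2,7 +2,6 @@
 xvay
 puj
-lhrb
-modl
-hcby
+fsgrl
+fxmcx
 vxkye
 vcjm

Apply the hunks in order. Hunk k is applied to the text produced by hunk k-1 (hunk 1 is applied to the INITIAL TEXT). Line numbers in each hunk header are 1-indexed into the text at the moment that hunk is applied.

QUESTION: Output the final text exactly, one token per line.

Hunk 1: at line 1 remove [lzh,rwoj,kgigs] add [puj,lhrb,sdvi] -> 8 lines: mmq xvay puj lhrb sdvi vrzf vcjm rvy
Hunk 2: at line 3 remove [sdvi,vrzf] add [modl,hcby,vxkye] -> 9 lines: mmq xvay puj lhrb modl hcby vxkye vcjm rvy
Hunk 3: at line 2 remove [lhrb,modl,hcby] add [fsgrl,fxmcx] -> 8 lines: mmq xvay puj fsgrl fxmcx vxkye vcjm rvy

Answer: mmq
xvay
puj
fsgrl
fxmcx
vxkye
vcjm
rvy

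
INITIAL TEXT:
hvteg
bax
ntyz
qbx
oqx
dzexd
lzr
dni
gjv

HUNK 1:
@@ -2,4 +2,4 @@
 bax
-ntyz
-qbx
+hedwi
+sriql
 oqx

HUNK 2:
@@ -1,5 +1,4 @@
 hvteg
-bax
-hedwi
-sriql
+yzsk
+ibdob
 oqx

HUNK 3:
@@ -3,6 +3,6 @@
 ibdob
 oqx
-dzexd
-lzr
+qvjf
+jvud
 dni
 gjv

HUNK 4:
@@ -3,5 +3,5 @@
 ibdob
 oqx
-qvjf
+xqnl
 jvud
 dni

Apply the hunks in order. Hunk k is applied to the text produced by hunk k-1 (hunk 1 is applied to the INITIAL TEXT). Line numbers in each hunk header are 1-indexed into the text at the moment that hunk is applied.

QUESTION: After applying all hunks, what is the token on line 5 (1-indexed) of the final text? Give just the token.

Hunk 1: at line 2 remove [ntyz,qbx] add [hedwi,sriql] -> 9 lines: hvteg bax hedwi sriql oqx dzexd lzr dni gjv
Hunk 2: at line 1 remove [bax,hedwi,sriql] add [yzsk,ibdob] -> 8 lines: hvteg yzsk ibdob oqx dzexd lzr dni gjv
Hunk 3: at line 3 remove [dzexd,lzr] add [qvjf,jvud] -> 8 lines: hvteg yzsk ibdob oqx qvjf jvud dni gjv
Hunk 4: at line 3 remove [qvjf] add [xqnl] -> 8 lines: hvteg yzsk ibdob oqx xqnl jvud dni gjv
Final line 5: xqnl

Answer: xqnl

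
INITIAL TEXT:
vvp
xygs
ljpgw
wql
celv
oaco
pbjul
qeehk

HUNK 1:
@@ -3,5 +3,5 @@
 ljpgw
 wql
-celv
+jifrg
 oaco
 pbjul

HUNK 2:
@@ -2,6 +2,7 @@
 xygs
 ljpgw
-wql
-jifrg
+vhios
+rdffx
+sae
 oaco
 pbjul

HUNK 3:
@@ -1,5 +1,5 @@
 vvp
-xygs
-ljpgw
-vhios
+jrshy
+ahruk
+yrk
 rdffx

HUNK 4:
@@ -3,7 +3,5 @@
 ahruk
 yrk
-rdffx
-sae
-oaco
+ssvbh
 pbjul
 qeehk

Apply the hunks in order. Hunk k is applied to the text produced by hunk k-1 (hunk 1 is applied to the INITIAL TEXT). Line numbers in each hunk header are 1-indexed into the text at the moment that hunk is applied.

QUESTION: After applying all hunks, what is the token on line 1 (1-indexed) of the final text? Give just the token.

Answer: vvp

Derivation:
Hunk 1: at line 3 remove [celv] add [jifrg] -> 8 lines: vvp xygs ljpgw wql jifrg oaco pbjul qeehk
Hunk 2: at line 2 remove [wql,jifrg] add [vhios,rdffx,sae] -> 9 lines: vvp xygs ljpgw vhios rdffx sae oaco pbjul qeehk
Hunk 3: at line 1 remove [xygs,ljpgw,vhios] add [jrshy,ahruk,yrk] -> 9 lines: vvp jrshy ahruk yrk rdffx sae oaco pbjul qeehk
Hunk 4: at line 3 remove [rdffx,sae,oaco] add [ssvbh] -> 7 lines: vvp jrshy ahruk yrk ssvbh pbjul qeehk
Final line 1: vvp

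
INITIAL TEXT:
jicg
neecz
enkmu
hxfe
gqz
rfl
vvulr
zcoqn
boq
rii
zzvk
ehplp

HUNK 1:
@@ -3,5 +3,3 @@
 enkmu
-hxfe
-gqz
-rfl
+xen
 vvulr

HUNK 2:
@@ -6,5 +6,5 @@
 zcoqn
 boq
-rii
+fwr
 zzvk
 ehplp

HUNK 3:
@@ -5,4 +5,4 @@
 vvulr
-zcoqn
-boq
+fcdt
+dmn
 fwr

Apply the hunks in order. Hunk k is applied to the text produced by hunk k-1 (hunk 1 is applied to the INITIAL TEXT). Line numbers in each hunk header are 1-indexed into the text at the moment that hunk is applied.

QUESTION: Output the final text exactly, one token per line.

Answer: jicg
neecz
enkmu
xen
vvulr
fcdt
dmn
fwr
zzvk
ehplp

Derivation:
Hunk 1: at line 3 remove [hxfe,gqz,rfl] add [xen] -> 10 lines: jicg neecz enkmu xen vvulr zcoqn boq rii zzvk ehplp
Hunk 2: at line 6 remove [rii] add [fwr] -> 10 lines: jicg neecz enkmu xen vvulr zcoqn boq fwr zzvk ehplp
Hunk 3: at line 5 remove [zcoqn,boq] add [fcdt,dmn] -> 10 lines: jicg neecz enkmu xen vvulr fcdt dmn fwr zzvk ehplp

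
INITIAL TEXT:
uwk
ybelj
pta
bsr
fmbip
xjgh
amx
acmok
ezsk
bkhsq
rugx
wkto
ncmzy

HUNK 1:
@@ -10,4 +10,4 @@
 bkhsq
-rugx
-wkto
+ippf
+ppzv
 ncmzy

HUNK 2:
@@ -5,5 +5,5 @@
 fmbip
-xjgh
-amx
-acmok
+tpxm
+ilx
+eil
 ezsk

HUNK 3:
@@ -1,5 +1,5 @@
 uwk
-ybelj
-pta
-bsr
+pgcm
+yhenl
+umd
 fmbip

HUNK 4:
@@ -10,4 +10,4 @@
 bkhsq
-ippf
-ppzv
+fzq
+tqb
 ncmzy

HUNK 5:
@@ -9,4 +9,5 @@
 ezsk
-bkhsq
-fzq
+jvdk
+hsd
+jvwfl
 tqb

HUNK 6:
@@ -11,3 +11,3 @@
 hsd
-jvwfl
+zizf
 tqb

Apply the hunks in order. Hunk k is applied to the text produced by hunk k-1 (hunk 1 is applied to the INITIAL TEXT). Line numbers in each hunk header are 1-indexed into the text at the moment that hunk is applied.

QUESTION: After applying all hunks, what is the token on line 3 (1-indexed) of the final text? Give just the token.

Hunk 1: at line 10 remove [rugx,wkto] add [ippf,ppzv] -> 13 lines: uwk ybelj pta bsr fmbip xjgh amx acmok ezsk bkhsq ippf ppzv ncmzy
Hunk 2: at line 5 remove [xjgh,amx,acmok] add [tpxm,ilx,eil] -> 13 lines: uwk ybelj pta bsr fmbip tpxm ilx eil ezsk bkhsq ippf ppzv ncmzy
Hunk 3: at line 1 remove [ybelj,pta,bsr] add [pgcm,yhenl,umd] -> 13 lines: uwk pgcm yhenl umd fmbip tpxm ilx eil ezsk bkhsq ippf ppzv ncmzy
Hunk 4: at line 10 remove [ippf,ppzv] add [fzq,tqb] -> 13 lines: uwk pgcm yhenl umd fmbip tpxm ilx eil ezsk bkhsq fzq tqb ncmzy
Hunk 5: at line 9 remove [bkhsq,fzq] add [jvdk,hsd,jvwfl] -> 14 lines: uwk pgcm yhenl umd fmbip tpxm ilx eil ezsk jvdk hsd jvwfl tqb ncmzy
Hunk 6: at line 11 remove [jvwfl] add [zizf] -> 14 lines: uwk pgcm yhenl umd fmbip tpxm ilx eil ezsk jvdk hsd zizf tqb ncmzy
Final line 3: yhenl

Answer: yhenl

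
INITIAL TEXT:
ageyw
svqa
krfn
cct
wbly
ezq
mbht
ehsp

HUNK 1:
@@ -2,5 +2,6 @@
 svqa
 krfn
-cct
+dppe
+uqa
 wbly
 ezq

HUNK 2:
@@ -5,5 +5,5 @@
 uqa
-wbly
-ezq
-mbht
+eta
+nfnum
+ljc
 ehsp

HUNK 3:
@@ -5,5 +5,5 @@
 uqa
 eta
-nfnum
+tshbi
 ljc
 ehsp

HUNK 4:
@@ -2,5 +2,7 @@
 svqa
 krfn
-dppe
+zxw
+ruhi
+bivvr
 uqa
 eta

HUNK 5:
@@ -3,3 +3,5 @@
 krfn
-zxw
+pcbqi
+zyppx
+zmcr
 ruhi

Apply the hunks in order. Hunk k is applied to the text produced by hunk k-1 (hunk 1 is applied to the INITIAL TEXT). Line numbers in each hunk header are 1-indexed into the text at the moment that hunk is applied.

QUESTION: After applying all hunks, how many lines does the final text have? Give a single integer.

Answer: 13

Derivation:
Hunk 1: at line 2 remove [cct] add [dppe,uqa] -> 9 lines: ageyw svqa krfn dppe uqa wbly ezq mbht ehsp
Hunk 2: at line 5 remove [wbly,ezq,mbht] add [eta,nfnum,ljc] -> 9 lines: ageyw svqa krfn dppe uqa eta nfnum ljc ehsp
Hunk 3: at line 5 remove [nfnum] add [tshbi] -> 9 lines: ageyw svqa krfn dppe uqa eta tshbi ljc ehsp
Hunk 4: at line 2 remove [dppe] add [zxw,ruhi,bivvr] -> 11 lines: ageyw svqa krfn zxw ruhi bivvr uqa eta tshbi ljc ehsp
Hunk 5: at line 3 remove [zxw] add [pcbqi,zyppx,zmcr] -> 13 lines: ageyw svqa krfn pcbqi zyppx zmcr ruhi bivvr uqa eta tshbi ljc ehsp
Final line count: 13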